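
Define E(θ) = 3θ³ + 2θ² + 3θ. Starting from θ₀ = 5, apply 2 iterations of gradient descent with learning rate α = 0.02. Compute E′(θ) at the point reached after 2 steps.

2.911013175296

E′(θ) = 9θ² + 4θ + 3
Step 1: E′(5) = 248; θ₁ = 5 − 0.02·248 = 0.04
Step 2: E′(0.04) = 3.1744; θ₂ = 0.04 − 0.02·3.1744 = -0.023488
E′(θ) at (-0.023488) = 2.911013175296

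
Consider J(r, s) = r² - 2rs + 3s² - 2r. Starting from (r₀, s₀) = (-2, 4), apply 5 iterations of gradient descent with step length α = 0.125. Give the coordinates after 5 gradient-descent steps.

(0.70703125, 0.171875)

∇J = (2r - 2s - 2, -2r + 6s)
(r₁, s₁) = (-2, 4) − 0.125·(-14, 28) = (-0.25, 0.5)
(r₂, s₂) = (-0.25, 0.5) − 0.125·(-3.5, 3.5) = (0.1875, 0.0625)
(r₃, s₃) = (0.1875, 0.0625) − 0.125·(-1.75, 0) = (0.40625, 0.0625)
(r₄, s₄) = (0.40625, 0.0625) − 0.125·(-1.3125, -0.4375) = (0.5703125, 0.1171875)
(r₅, s₅) = (0.5703125, 0.1171875) − 0.125·(-1.09375, -0.4375) = (0.70703125, 0.171875)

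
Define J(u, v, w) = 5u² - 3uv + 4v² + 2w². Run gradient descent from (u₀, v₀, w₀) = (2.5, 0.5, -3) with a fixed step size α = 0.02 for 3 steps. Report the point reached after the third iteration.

∇J = (10u - 3v, -3u + 8v, 4w)
Step 1: at (2.5, 0.5, -3), ∇J = (23.5, -3.5, -12) → (2.5, 0.5, -3) − 0.02·(23.5, -3.5, -12) = (2.03, 0.57, -2.76)
Step 2: at (2.03, 0.57, -2.76), ∇J = (18.59, -1.53, -11.04) → (2.03, 0.57, -2.76) − 0.02·(18.59, -1.53, -11.04) = (1.6582, 0.6006, -2.5392)
Step 3: at (1.6582, 0.6006, -2.5392), ∇J = (14.7802, -0.1698, -10.1568) → (1.6582, 0.6006, -2.5392) − 0.02·(14.7802, -0.1698, -10.1568) = (1.362596, 0.603996, -2.336064)

(1.362596, 0.603996, -2.336064)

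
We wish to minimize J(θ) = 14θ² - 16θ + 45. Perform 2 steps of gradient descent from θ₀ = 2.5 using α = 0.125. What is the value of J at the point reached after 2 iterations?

2074.46875

J′(θ) = 28θ - 16
θ₁ = 2.5 − 0.125·54 = -4.25
θ₂ = -4.25 − 0.125·(-135) = 12.625
J(12.625) = 2074.46875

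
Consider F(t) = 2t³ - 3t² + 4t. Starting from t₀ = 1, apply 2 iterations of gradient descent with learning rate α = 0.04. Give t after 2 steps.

F′(t) = 6t² - 6t + 4
t₁ = 1 − 0.04·4 = 0.84
t₂ = 0.84 − 0.04·3.1936 = 0.712256

0.712256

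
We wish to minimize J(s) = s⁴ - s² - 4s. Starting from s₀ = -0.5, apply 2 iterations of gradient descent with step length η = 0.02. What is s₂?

-0.36083944

J′(s) = 4s³ - 2s - 4
s₁ = -0.5 − 0.02·(-3.5) = -0.43
s₂ = -0.43 − 0.02·(-3.458028) = -0.36083944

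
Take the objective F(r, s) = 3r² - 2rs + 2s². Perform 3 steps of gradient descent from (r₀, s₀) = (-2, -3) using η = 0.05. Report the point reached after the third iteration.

(-1.24, -1.945)

∇F = (6r - 2s, -2r + 4s)
(r₁, s₁) = (-2, -3) − 0.05·(-6, -8) = (-1.7, -2.6)
(r₂, s₂) = (-1.7, -2.6) − 0.05·(-5, -7) = (-1.45, -2.25)
(r₃, s₃) = (-1.45, -2.25) − 0.05·(-4.2, -6.1) = (-1.24, -1.945)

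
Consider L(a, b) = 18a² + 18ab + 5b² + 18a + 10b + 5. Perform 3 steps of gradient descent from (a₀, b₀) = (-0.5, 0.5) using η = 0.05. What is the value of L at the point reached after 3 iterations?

5.87679525

∇L = (36a + 18b + 18, 18a + 10b + 10)
(a₁, b₁) = (-0.5, 0.5) − 0.05·(9, 6) = (-0.95, 0.2)
(a₂, b₂) = (-0.95, 0.2) − 0.05·(-12.6, -5.1) = (-0.32, 0.455)
(a₃, b₃) = (-0.32, 0.455) − 0.05·(14.67, 8.79) = (-1.0535, 0.0155)
L(-1.0535, 0.0155) = 5.87679525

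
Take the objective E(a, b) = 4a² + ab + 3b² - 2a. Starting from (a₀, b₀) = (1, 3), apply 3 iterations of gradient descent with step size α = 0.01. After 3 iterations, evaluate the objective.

∇E = (8a + b - 2, a + 6b)
(a₁, b₁) = (1, 3) − 0.01·(9, 19) = (0.91, 2.81)
(a₂, b₂) = (0.91, 2.81) − 0.01·(8.09, 17.77) = (0.8291, 2.6323)
(a₃, b₃) = (0.8291, 2.6323) − 0.01·(7.2651, 16.6229) = (0.756449, 2.466071)
E(0.756449, 2.466071) = 20.885937831406

20.885937831406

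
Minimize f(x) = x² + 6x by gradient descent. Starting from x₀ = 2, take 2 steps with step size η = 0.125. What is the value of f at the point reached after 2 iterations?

f′(x) = 2x + 6
Step 1: f′(2) = 10; x₁ = 2 − 0.125·10 = 0.75
Step 2: f′(0.75) = 7.5; x₂ = 0.75 − 0.125·7.5 = -0.1875
f(-0.1875) = -1.08984375

-1.08984375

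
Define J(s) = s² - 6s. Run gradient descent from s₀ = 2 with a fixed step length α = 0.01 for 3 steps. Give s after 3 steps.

J′(s) = 2s - 6
s₁ = 2 − 0.01·(-2) = 2.02
s₂ = 2.02 − 0.01·(-1.96) = 2.0396
s₃ = 2.0396 − 0.01·(-1.9208) = 2.058808

2.058808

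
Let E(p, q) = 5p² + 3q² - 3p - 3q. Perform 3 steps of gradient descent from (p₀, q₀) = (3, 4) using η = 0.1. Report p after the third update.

∇E = (10p - 3, 6q - 3)
Step 1: at (3, 4), ∇E = (27, 21) → (3, 4) − 0.1·(27, 21) = (0.3, 1.9)
Step 2: at (0.3, 1.9), ∇E = (0, 8.4) → (0.3, 1.9) − 0.1·(0, 8.4) = (0.3, 1.06)
Step 3: at (0.3, 1.06), ∇E = (0, 3.36) → (0.3, 1.06) − 0.1·(0, 3.36) = (0.3, 0.724)
p = 0.3

0.3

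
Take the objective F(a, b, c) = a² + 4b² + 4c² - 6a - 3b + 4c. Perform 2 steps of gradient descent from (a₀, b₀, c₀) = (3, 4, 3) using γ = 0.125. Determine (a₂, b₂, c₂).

∇F = (2a - 6, 8b - 3, 8c + 4)
Step 1: at (3, 4, 3), ∇F = (0, 29, 28) → (3, 4, 3) − 0.125·(0, 29, 28) = (3, 0.375, -0.5)
Step 2: at (3, 0.375, -0.5), ∇F = (0, 0, 0) → (3, 0.375, -0.5) − 0.125·(0, 0, 0) = (3, 0.375, -0.5)

(3, 0.375, -0.5)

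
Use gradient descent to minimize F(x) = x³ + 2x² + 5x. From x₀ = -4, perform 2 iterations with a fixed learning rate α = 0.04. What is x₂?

F′(x) = 3x² + 4x + 5
x₁ = -4 − 0.04·37 = -5.48
x₂ = -5.48 − 0.04·73.1712 = -8.406848

-8.406848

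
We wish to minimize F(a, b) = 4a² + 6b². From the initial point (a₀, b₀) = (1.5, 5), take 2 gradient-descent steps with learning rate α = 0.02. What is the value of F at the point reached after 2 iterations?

54.52410624

∇F = (8a, 12b)
(a₁, b₁) = (1.5, 5) − 0.02·(12, 60) = (1.26, 3.8)
(a₂, b₂) = (1.26, 3.8) − 0.02·(10.08, 45.6) = (1.0584, 2.888)
F(1.0584, 2.888) = 54.52410624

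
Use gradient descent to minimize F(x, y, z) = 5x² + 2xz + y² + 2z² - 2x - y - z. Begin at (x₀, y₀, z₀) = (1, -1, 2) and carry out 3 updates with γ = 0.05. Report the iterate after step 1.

(0.4, -0.85, 1.55)

∇F = (10x + 2z - 2, 2y - 1, 2x + 4z - 1)
Step 1: at (1, -1, 2), ∇F = (12, -3, 9) → (1, -1, 2) − 0.05·(12, -3, 9) = (0.4, -0.85, 1.55)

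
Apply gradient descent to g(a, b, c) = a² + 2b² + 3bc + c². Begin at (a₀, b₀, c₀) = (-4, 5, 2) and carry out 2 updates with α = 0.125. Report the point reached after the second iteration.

∇g = (2a, 4b + 3c, 3b + 2c)
Step 1: at (-4, 5, 2), ∇g = (-8, 26, 19) → (-4, 5, 2) − 0.125·(-8, 26, 19) = (-3, 1.75, -0.375)
Step 2: at (-3, 1.75, -0.375), ∇g = (-6, 5.875, 4.5) → (-3, 1.75, -0.375) − 0.125·(-6, 5.875, 4.5) = (-2.25, 1.015625, -0.9375)

(-2.25, 1.015625, -0.9375)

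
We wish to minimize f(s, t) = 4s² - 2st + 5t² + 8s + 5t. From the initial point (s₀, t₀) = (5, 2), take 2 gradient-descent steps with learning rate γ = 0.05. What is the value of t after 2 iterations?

0.655

∇f = (8s - 2t + 8, -2s + 10t + 5)
(s₁, t₁) = (5, 2) − 0.05·(44, 15) = (2.8, 1.25)
(s₂, t₂) = (2.8, 1.25) − 0.05·(27.9, 11.9) = (1.405, 0.655)
t = 0.655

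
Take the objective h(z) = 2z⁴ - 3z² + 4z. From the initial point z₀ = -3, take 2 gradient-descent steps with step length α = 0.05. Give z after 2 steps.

-111.7952

h′(z) = 8z³ - 6z + 4
z₁ = -3 − 0.05·(-194) = 6.7
z₂ = 6.7 − 0.05·2369.904 = -111.7952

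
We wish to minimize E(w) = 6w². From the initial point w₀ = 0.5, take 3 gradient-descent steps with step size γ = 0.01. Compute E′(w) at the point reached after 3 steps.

4.088832

E′(w) = 12w
w₁ = 0.5 − 0.01·6 = 0.44
w₂ = 0.44 − 0.01·5.28 = 0.3872
w₃ = 0.3872 − 0.01·4.6464 = 0.340736
E′(w) at (0.340736) = 4.088832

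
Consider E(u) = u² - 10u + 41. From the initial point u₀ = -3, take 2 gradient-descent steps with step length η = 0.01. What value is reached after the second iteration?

E′(u) = 2u - 10
Step 1: E′(-3) = -16; u₁ = -3 − 0.01·(-16) = -2.84
Step 2: E′(-2.84) = -15.68; u₂ = -2.84 − 0.01·(-15.68) = -2.6832

-2.6832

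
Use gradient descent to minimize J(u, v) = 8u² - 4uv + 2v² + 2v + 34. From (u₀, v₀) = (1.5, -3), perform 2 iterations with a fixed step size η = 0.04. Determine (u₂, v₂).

∇J = (16u - 4v, -4u + 4v + 2)
Step 1: at (1.5, -3), ∇J = (36, -16) → (1.5, -3) − 0.04·(36, -16) = (0.06, -2.36)
Step 2: at (0.06, -2.36), ∇J = (10.4, -7.68) → (0.06, -2.36) − 0.04·(10.4, -7.68) = (-0.356, -2.0528)

(-0.356, -2.0528)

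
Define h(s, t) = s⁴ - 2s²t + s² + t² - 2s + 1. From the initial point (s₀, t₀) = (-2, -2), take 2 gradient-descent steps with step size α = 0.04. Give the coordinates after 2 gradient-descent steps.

∇h = (4s³ - 4st + 2s - 2, -2s² + 2t)
Step 1: at (-2, -2), ∇h = (-54, -12) → (-2, -2) − 0.04·(-54, -12) = (0.16, -1.52)
Step 2: at (0.16, -1.52), ∇h = (-0.690816, -3.0912) → (0.16, -1.52) − 0.04·(-0.690816, -3.0912) = (0.18763264, -1.396352)

(0.18763264, -1.396352)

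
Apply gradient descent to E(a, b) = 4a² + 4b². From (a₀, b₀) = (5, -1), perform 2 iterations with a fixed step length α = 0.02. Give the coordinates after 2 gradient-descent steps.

∇E = (8a, 8b)
(a₁, b₁) = (5, -1) − 0.02·(40, -8) = (4.2, -0.84)
(a₂, b₂) = (4.2, -0.84) − 0.02·(33.6, -6.72) = (3.528, -0.7056)

(3.528, -0.7056)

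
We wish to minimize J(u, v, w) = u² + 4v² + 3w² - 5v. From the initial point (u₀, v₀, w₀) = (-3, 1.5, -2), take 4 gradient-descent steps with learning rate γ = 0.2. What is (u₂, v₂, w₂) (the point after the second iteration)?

∇J = (2u, 8v - 5, 6w)
(u₁, v₁, w₁) = (-3, 1.5, -2) − 0.2·(-6, 7, -12) = (-1.8, 0.1, 0.4)
(u₂, v₂, w₂) = (-1.8, 0.1, 0.4) − 0.2·(-3.6, -4.2, 2.4) = (-1.08, 0.94, -0.08)

(-1.08, 0.94, -0.08)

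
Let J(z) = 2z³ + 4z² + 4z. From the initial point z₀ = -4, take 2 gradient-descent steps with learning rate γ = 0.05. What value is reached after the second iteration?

J′(z) = 6z² + 8z + 4
z₁ = -4 − 0.05·68 = -7.4
z₂ = -7.4 − 0.05·273.36 = -21.068

-21.068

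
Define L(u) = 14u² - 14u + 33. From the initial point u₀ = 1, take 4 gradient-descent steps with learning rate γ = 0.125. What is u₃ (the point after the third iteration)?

-7.3125

L′(u) = 28u - 14
Step 1: L′(1) = 14; u₁ = 1 − 0.125·14 = -0.75
Step 2: L′(-0.75) = -35; u₂ = -0.75 − 0.125·(-35) = 3.625
Step 3: L′(3.625) = 87.5; u₃ = 3.625 − 0.125·87.5 = -7.3125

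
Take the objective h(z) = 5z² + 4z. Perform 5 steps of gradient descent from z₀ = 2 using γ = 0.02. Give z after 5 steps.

h′(z) = 10z + 4
z₁ = 2 − 0.02·24 = 1.52
z₂ = 1.52 − 0.02·19.2 = 1.136
z₃ = 1.136 − 0.02·15.36 = 0.8288
z₄ = 0.8288 − 0.02·12.288 = 0.58304
z₅ = 0.58304 − 0.02·9.8304 = 0.386432

0.386432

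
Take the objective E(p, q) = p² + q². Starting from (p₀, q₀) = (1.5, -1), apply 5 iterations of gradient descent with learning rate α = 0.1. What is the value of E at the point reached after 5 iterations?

0.3489660928

∇E = (2p, 2q)
Step 1: at (1.5, -1), ∇E = (3, -2) → (1.5, -1) − 0.1·(3, -2) = (1.2, -0.8)
Step 2: at (1.2, -0.8), ∇E = (2.4, -1.6) → (1.2, -0.8) − 0.1·(2.4, -1.6) = (0.96, -0.64)
Step 3: at (0.96, -0.64), ∇E = (1.92, -1.28) → (0.96, -0.64) − 0.1·(1.92, -1.28) = (0.768, -0.512)
Step 4: at (0.768, -0.512), ∇E = (1.536, -1.024) → (0.768, -0.512) − 0.1·(1.536, -1.024) = (0.6144, -0.4096)
Step 5: at (0.6144, -0.4096), ∇E = (1.2288, -0.8192) → (0.6144, -0.4096) − 0.1·(1.2288, -0.8192) = (0.49152, -0.32768)
E(0.49152, -0.32768) = 0.3489660928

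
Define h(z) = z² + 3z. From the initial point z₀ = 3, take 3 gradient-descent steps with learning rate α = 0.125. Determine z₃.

h′(z) = 2z + 3
Step 1: h′(3) = 9; z₁ = 3 − 0.125·9 = 1.875
Step 2: h′(1.875) = 6.75; z₂ = 1.875 − 0.125·6.75 = 1.03125
Step 3: h′(1.03125) = 5.0625; z₃ = 1.03125 − 0.125·5.0625 = 0.3984375

0.3984375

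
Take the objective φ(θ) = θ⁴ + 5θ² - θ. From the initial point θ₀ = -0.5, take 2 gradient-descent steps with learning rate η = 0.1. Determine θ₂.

0.09865

φ′(θ) = 4θ³ + 10θ - 1
Step 1: φ′(-0.5) = -6.5; θ₁ = -0.5 − 0.1·(-6.5) = 0.15
Step 2: φ′(0.15) = 0.5135; θ₂ = 0.15 − 0.1·0.5135 = 0.09865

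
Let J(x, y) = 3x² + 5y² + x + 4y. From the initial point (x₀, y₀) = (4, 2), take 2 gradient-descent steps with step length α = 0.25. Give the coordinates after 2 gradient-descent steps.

∇J = (6x + 1, 10y + 4)
Step 1: at (4, 2), ∇J = (25, 24) → (4, 2) − 0.25·(25, 24) = (-2.25, -4)
Step 2: at (-2.25, -4), ∇J = (-12.5, -36) → (-2.25, -4) − 0.25·(-12.5, -36) = (0.875, 5)

(0.875, 5)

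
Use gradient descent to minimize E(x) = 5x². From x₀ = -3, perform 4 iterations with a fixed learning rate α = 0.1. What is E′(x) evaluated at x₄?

E′(x) = 10x
Step 1: E′(-3) = -30; x₁ = -3 − 0.1·(-30) = 0
Step 2: E′(0) = 0; x₂ = 0 − 0.1·0 = 0
Step 3: E′(0) = 0; x₃ = 0 − 0.1·0 = 0
Step 4: E′(0) = 0; x₄ = 0 − 0.1·0 = 0
E′(x) at (0) = 0

0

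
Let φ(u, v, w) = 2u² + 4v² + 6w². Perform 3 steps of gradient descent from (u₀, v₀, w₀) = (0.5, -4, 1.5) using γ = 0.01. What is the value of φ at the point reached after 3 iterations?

45.467554152448

∇φ = (4u, 8v, 12w)
Step 1: at (0.5, -4, 1.5), ∇φ = (2, -32, 18) → (0.5, -4, 1.5) − 0.01·(2, -32, 18) = (0.48, -3.68, 1.32)
Step 2: at (0.48, -3.68, 1.32), ∇φ = (1.92, -29.44, 15.84) → (0.48, -3.68, 1.32) − 0.01·(1.92, -29.44, 15.84) = (0.4608, -3.3856, 1.1616)
Step 3: at (0.4608, -3.3856, 1.1616), ∇φ = (1.8432, -27.0848, 13.9392) → (0.4608, -3.3856, 1.1616) − 0.01·(1.8432, -27.0848, 13.9392) = (0.442368, -3.114752, 1.022208)
φ(0.442368, -3.114752, 1.022208) = 45.467554152448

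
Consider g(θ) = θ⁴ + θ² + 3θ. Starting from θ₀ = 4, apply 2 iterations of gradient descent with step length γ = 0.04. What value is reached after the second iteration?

41.42682112

g′(θ) = 4θ³ + 2θ + 3
Step 1: g′(4) = 267; θ₁ = 4 − 0.04·267 = -6.68
Step 2: g′(-6.68) = -1202.670528; θ₂ = -6.68 − 0.04·(-1202.670528) = 41.42682112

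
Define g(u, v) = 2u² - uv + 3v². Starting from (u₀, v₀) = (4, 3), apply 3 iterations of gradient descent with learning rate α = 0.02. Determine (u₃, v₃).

∇g = (4u - v, -u + 6v)
Step 1: at (4, 3), ∇g = (13, 14) → (4, 3) − 0.02·(13, 14) = (3.74, 2.72)
Step 2: at (3.74, 2.72), ∇g = (12.24, 12.58) → (3.74, 2.72) − 0.02·(12.24, 12.58) = (3.4952, 2.4684)
Step 3: at (3.4952, 2.4684), ∇g = (11.5124, 11.3152) → (3.4952, 2.4684) − 0.02·(11.5124, 11.3152) = (3.264952, 2.242096)

(3.264952, 2.242096)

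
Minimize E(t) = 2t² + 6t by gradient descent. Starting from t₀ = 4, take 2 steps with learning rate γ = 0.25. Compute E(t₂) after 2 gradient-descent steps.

E′(t) = 4t + 6
Step 1: E′(4) = 22; t₁ = 4 − 0.25·22 = -1.5
Step 2: E′(-1.5) = 0; t₂ = -1.5 − 0.25·0 = -1.5
E(-1.5) = -4.5

-4.5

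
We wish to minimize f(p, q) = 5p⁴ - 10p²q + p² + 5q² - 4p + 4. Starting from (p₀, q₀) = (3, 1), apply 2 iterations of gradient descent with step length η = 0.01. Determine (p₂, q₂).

∇f = (20p³ - 20pq + 2p - 4, -10p² + 10q)
Step 1: at (3, 1), ∇f = (482, -80) → (3, 1) − 0.01·(482, -80) = (-1.82, 1.8)
Step 2: at (-1.82, 1.8), ∇f = (-62.69136, -15.124) → (-1.82, 1.8) − 0.01·(-62.69136, -15.124) = (-1.1930864, 1.95124)

(-1.1930864, 1.95124)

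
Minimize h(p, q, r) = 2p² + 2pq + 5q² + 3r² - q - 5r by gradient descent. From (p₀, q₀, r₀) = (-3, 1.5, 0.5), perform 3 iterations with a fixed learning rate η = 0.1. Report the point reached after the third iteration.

(-0.944, 0.38, 0.812)

∇h = (4p + 2q, 2p + 10q - 1, 6r - 5)
Step 1: at (-3, 1.5, 0.5), ∇h = (-9, 8, -2) → (-3, 1.5, 0.5) − 0.1·(-9, 8, -2) = (-2.1, 0.7, 0.7)
Step 2: at (-2.1, 0.7, 0.7), ∇h = (-7, 1.8, -0.8) → (-2.1, 0.7, 0.7) − 0.1·(-7, 1.8, -0.8) = (-1.4, 0.52, 0.78)
Step 3: at (-1.4, 0.52, 0.78), ∇h = (-4.56, 1.4, -0.32) → (-1.4, 0.52, 0.78) − 0.1·(-4.56, 1.4, -0.32) = (-0.944, 0.38, 0.812)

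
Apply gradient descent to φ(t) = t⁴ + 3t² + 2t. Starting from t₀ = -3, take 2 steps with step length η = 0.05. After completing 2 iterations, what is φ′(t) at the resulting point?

φ′(t) = 4t³ + 6t + 2
Step 1: φ′(-3) = -124; t₁ = -3 − 0.05·(-124) = 3.2
Step 2: φ′(3.2) = 152.272; t₂ = 3.2 − 0.05·152.272 = -4.4136
φ′(t) at (-4.4136) = -368.386927949824

-368.386927949824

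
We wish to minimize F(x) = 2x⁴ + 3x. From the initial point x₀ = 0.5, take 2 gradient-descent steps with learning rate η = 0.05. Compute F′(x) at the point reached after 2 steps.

3.021577826304

F′(x) = 8x³ + 3
Step 1: F′(0.5) = 4; x₁ = 0.5 − 0.05·4 = 0.3
Step 2: F′(0.3) = 3.216; x₂ = 0.3 − 0.05·3.216 = 0.1392
F′(x) at (0.1392) = 3.021577826304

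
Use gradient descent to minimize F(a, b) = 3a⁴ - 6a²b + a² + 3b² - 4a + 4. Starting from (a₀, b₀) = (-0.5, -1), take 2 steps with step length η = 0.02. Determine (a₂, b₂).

∇F = (12a³ - 12ab + 2a - 4, -6a² + 6b)
(a₁, b₁) = (-0.5, -1) − 0.02·(-12.5, -7.5) = (-0.25, -0.85)
(a₂, b₂) = (-0.25, -0.85) − 0.02·(-7.2375, -5.475) = (-0.10525, -0.7405)

(-0.10525, -0.7405)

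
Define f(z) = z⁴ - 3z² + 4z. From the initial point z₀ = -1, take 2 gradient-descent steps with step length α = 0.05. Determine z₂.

f′(z) = 4z³ - 6z + 4
z₁ = -1 − 0.05·6 = -1.3
z₂ = -1.3 − 0.05·3.012 = -1.4506

-1.4506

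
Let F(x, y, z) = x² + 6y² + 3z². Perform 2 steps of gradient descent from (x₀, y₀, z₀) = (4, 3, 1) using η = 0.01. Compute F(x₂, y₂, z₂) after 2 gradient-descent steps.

∇F = (2x, 12y, 6z)
Step 1: at (4, 3, 1), ∇F = (8, 36, 6) → (4, 3, 1) − 0.01·(8, 36, 6) = (3.92, 2.64, 0.94)
Step 2: at (3.92, 2.64, 0.94), ∇F = (7.84, 31.68, 5.64) → (3.92, 2.64, 0.94) − 0.01·(7.84, 31.68, 5.64) = (3.8416, 2.3232, 0.8836)
F(3.8416, 2.3232, 0.8836) = 49.48368688

49.48368688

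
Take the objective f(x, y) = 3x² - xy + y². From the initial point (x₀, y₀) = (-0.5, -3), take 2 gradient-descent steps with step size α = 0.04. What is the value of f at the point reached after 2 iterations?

6.10173696

∇f = (6x - y, -x + 2y)
Step 1: at (-0.5, -3), ∇f = (0, -5.5) → (-0.5, -3) − 0.04·(0, -5.5) = (-0.5, -2.78)
Step 2: at (-0.5, -2.78), ∇f = (-0.22, -5.06) → (-0.5, -2.78) − 0.04·(-0.22, -5.06) = (-0.4912, -2.5776)
f(-0.4912, -2.5776) = 6.10173696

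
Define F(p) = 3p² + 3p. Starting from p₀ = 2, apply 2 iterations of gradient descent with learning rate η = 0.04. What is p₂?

F′(p) = 6p + 3
Step 1: F′(2) = 15; p₁ = 2 − 0.04·15 = 1.4
Step 2: F′(1.4) = 11.4; p₂ = 1.4 − 0.04·11.4 = 0.944

0.944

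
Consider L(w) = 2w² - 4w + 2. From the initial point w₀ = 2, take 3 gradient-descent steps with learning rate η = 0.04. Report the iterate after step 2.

L′(w) = 4w - 4
Step 1: L′(2) = 4; w₁ = 2 − 0.04·4 = 1.84
Step 2: L′(1.84) = 3.36; w₂ = 1.84 − 0.04·3.36 = 1.7056

1.7056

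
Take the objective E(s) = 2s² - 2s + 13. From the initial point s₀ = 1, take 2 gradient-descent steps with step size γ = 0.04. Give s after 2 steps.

0.8528

E′(s) = 4s - 2
Step 1: E′(1) = 2; s₁ = 1 − 0.04·2 = 0.92
Step 2: E′(0.92) = 1.68; s₂ = 0.92 − 0.04·1.68 = 0.8528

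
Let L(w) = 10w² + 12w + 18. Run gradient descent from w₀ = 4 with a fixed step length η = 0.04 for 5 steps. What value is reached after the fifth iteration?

-0.598528

L′(w) = 20w + 12
w₁ = 4 − 0.04·92 = 0.32
w₂ = 0.32 − 0.04·18.4 = -0.416
w₃ = -0.416 − 0.04·3.68 = -0.5632
w₄ = -0.5632 − 0.04·0.736 = -0.59264
w₅ = -0.59264 − 0.04·0.1472 = -0.598528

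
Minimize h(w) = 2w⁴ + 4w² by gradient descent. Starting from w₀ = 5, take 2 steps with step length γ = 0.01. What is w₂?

7.62912

h′(w) = 8w³ + 8w
w₁ = 5 − 0.01·1040 = -5.4
w₂ = -5.4 − 0.01·(-1302.912) = 7.62912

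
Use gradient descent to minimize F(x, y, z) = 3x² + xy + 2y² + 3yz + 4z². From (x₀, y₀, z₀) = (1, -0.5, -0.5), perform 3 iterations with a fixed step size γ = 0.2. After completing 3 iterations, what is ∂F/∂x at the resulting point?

∇F = (6x + y, x + 4y + 3z, 3y + 8z)
(x₁, y₁, z₁) = (1, -0.5, -0.5) − 0.2·(5.5, -2.5, -5.5) = (-0.1, 0, 0.6)
(x₂, y₂, z₂) = (-0.1, 0, 0.6) − 0.2·(-0.6, 1.7, 4.8) = (0.02, -0.34, -0.36)
(x₃, y₃, z₃) = (0.02, -0.34, -0.36) − 0.2·(-0.22, -2.42, -3.9) = (0.064, 0.144, 0.42)
∂F/∂x at (0.064, 0.144, 0.42) = 0.528

0.528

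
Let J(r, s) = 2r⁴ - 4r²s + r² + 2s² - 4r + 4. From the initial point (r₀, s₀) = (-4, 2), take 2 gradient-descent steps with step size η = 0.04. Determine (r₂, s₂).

(-922.56896, 36.7392)

∇J = (8r³ - 8rs + 2r - 4, -4r² + 4s)
Step 1: at (-4, 2), ∇J = (-460, -56) → (-4, 2) − 0.04·(-460, -56) = (14.4, 4.24)
Step 2: at (14.4, 4.24), ∇J = (23424.224, -812.48) → (14.4, 4.24) − 0.04·(23424.224, -812.48) = (-922.56896, 36.7392)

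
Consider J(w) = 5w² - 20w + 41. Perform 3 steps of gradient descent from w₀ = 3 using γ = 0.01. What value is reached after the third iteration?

J′(w) = 10w - 20
Step 1: J′(3) = 10; w₁ = 3 − 0.01·10 = 2.9
Step 2: J′(2.9) = 9; w₂ = 2.9 − 0.01·9 = 2.81
Step 3: J′(2.81) = 8.1; w₃ = 2.81 − 0.01·8.1 = 2.729

2.729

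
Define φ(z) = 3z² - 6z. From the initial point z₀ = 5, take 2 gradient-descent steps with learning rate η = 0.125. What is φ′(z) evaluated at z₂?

φ′(z) = 6z - 6
z₁ = 5 − 0.125·24 = 2
z₂ = 2 − 0.125·6 = 1.25
φ′(z) at (1.25) = 1.5

1.5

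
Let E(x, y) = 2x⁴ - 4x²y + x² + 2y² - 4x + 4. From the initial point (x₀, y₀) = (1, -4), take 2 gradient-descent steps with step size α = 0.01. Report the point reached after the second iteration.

∇E = (8x³ - 8xy + 2x - 4, -4x² + 4y)
Step 1: at (1, -4), ∇E = (38, -20) → (1, -4) − 0.01·(38, -20) = (0.62, -3.8)
Step 2: at (0.62, -3.8), ∇E = (17.994624, -16.7376) → (0.62, -3.8) − 0.01·(17.994624, -16.7376) = (0.44005376, -3.632624)

(0.44005376, -3.632624)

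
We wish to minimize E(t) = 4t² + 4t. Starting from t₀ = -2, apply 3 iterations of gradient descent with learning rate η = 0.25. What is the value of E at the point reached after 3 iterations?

E′(t) = 8t + 4
t₁ = -2 − 0.25·(-12) = 1
t₂ = 1 − 0.25·12 = -2
t₃ = -2 − 0.25·(-12) = 1
E(1) = 8

8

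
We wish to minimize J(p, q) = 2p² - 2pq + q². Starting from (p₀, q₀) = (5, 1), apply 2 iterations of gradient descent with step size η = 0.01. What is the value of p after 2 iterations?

∇J = (4p - 2q, -2p + 2q)
(p₁, q₁) = (5, 1) − 0.01·(18, -8) = (4.82, 1.08)
(p₂, q₂) = (4.82, 1.08) − 0.01·(17.12, -7.48) = (4.6488, 1.1548)
p = 4.6488

4.6488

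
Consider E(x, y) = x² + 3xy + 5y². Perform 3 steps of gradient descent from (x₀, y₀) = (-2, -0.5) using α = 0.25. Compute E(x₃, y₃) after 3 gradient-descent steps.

∇E = (2x + 3y, 3x + 10y)
(x₁, y₁) = (-2, -0.5) − 0.25·(-5.5, -11) = (-0.625, 2.25)
(x₂, y₂) = (-0.625, 2.25) − 0.25·(5.5, 20.625) = (-2, -2.90625)
(x₃, y₃) = (-2, -2.90625) − 0.25·(-12.71875, -35.0625) = (1.1796875, 5.859375)
E(1.1796875, 5.859375) = 193.78973388671875

193.78973388671875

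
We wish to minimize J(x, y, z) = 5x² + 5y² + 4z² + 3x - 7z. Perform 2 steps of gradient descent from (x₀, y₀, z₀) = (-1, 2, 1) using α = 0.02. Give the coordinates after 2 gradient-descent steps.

(-0.748, 1.28, 0.9632)

∇J = (10x + 3, 10y, 8z - 7)
Step 1: at (-1, 2, 1), ∇J = (-7, 20, 1) → (-1, 2, 1) − 0.02·(-7, 20, 1) = (-0.86, 1.6, 0.98)
Step 2: at (-0.86, 1.6, 0.98), ∇J = (-5.6, 16, 0.84) → (-0.86, 1.6, 0.98) − 0.02·(-5.6, 16, 0.84) = (-0.748, 1.28, 0.9632)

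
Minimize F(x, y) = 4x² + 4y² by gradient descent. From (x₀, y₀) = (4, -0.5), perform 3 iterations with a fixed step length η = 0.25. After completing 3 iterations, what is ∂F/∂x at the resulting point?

∇F = (8x, 8y)
Step 1: at (4, -0.5), ∇F = (32, -4) → (4, -0.5) − 0.25·(32, -4) = (-4, 0.5)
Step 2: at (-4, 0.5), ∇F = (-32, 4) → (-4, 0.5) − 0.25·(-32, 4) = (4, -0.5)
Step 3: at (4, -0.5), ∇F = (32, -4) → (4, -0.5) − 0.25·(32, -4) = (-4, 0.5)
∂F/∂x at (-4, 0.5) = -32

-32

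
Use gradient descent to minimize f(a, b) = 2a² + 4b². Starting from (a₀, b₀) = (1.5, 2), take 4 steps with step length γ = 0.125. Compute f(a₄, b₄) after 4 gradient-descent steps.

∇f = (4a, 8b)
Step 1: at (1.5, 2), ∇f = (6, 16) → (1.5, 2) − 0.125·(6, 16) = (0.75, 0)
Step 2: at (0.75, 0), ∇f = (3, 0) → (0.75, 0) − 0.125·(3, 0) = (0.375, 0)
Step 3: at (0.375, 0), ∇f = (1.5, 0) → (0.375, 0) − 0.125·(1.5, 0) = (0.1875, 0)
Step 4: at (0.1875, 0), ∇f = (0.75, 0) → (0.1875, 0) − 0.125·(0.75, 0) = (0.09375, 0)
f(0.09375, 0) = 0.017578125

0.017578125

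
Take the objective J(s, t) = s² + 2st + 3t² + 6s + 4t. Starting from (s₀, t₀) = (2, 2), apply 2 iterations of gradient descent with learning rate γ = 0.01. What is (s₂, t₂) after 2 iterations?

∇J = (2s + 2t + 6, 2s + 6t + 4)
Step 1: at (2, 2), ∇J = (14, 20) → (2, 2) − 0.01·(14, 20) = (1.86, 1.8)
Step 2: at (1.86, 1.8), ∇J = (13.32, 18.52) → (1.86, 1.8) − 0.01·(13.32, 18.52) = (1.7268, 1.6148)

(1.7268, 1.6148)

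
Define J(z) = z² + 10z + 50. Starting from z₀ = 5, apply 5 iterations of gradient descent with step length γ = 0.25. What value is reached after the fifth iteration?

J′(z) = 2z + 10
z₁ = 5 − 0.25·20 = 0
z₂ = 0 − 0.25·10 = -2.5
z₃ = -2.5 − 0.25·5 = -3.75
z₄ = -3.75 − 0.25·2.5 = -4.375
z₅ = -4.375 − 0.25·1.25 = -4.6875

-4.6875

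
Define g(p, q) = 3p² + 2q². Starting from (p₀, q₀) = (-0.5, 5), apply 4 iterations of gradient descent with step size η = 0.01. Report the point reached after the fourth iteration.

(-0.39037448, 4.2467328)

∇g = (6p, 4q)
Step 1: at (-0.5, 5), ∇g = (-3, 20) → (-0.5, 5) − 0.01·(-3, 20) = (-0.47, 4.8)
Step 2: at (-0.47, 4.8), ∇g = (-2.82, 19.2) → (-0.47, 4.8) − 0.01·(-2.82, 19.2) = (-0.4418, 4.608)
Step 3: at (-0.4418, 4.608), ∇g = (-2.6508, 18.432) → (-0.4418, 4.608) − 0.01·(-2.6508, 18.432) = (-0.415292, 4.42368)
Step 4: at (-0.415292, 4.42368), ∇g = (-2.491752, 17.69472) → (-0.415292, 4.42368) − 0.01·(-2.491752, 17.69472) = (-0.39037448, 4.2467328)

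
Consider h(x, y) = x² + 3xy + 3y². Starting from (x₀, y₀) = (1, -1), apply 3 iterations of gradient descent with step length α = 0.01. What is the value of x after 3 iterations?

1.026785

∇h = (2x + 3y, 3x + 6y)
Step 1: at (1, -1), ∇h = (-1, -3) → (1, -1) − 0.01·(-1, -3) = (1.01, -0.97)
Step 2: at (1.01, -0.97), ∇h = (-0.89, -2.79) → (1.01, -0.97) − 0.01·(-0.89, -2.79) = (1.0189, -0.9421)
Step 3: at (1.0189, -0.9421), ∇h = (-0.7885, -2.5959) → (1.0189, -0.9421) − 0.01·(-0.7885, -2.5959) = (1.026785, -0.916141)
x = 1.026785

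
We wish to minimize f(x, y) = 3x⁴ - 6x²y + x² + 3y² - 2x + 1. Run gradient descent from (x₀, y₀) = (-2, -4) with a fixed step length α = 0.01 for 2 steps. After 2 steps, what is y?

∇f = (12x³ - 12xy + 2x - 2, -6x² + 6y)
Step 1: at (-2, -4), ∇f = (-198, -48) → (-2, -4) − 0.01·(-198, -48) = (-0.02, -3.52)
Step 2: at (-0.02, -3.52), ∇f = (-2.884896, -21.1224) → (-0.02, -3.52) − 0.01·(-2.884896, -21.1224) = (0.00884896, -3.308776)
y = -3.308776

-3.308776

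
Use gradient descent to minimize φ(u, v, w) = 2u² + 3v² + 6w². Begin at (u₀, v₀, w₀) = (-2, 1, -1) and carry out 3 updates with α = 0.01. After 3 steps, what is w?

∇φ = (4u, 6v, 12w)
Step 1: at (-2, 1, -1), ∇φ = (-8, 6, -12) → (-2, 1, -1) − 0.01·(-8, 6, -12) = (-1.92, 0.94, -0.88)
Step 2: at (-1.92, 0.94, -0.88), ∇φ = (-7.68, 5.64, -10.56) → (-1.92, 0.94, -0.88) − 0.01·(-7.68, 5.64, -10.56) = (-1.8432, 0.8836, -0.7744)
Step 3: at (-1.8432, 0.8836, -0.7744), ∇φ = (-7.3728, 5.3016, -9.2928) → (-1.8432, 0.8836, -0.7744) − 0.01·(-7.3728, 5.3016, -9.2928) = (-1.769472, 0.830584, -0.681472)
w = -0.681472

-0.681472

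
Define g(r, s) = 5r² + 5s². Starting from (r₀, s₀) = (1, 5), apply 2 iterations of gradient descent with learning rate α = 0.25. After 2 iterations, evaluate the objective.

658.125

∇g = (10r, 10s)
Step 1: at (1, 5), ∇g = (10, 50) → (1, 5) − 0.25·(10, 50) = (-1.5, -7.5)
Step 2: at (-1.5, -7.5), ∇g = (-15, -75) → (-1.5, -7.5) − 0.25·(-15, -75) = (2.25, 11.25)
g(2.25, 11.25) = 658.125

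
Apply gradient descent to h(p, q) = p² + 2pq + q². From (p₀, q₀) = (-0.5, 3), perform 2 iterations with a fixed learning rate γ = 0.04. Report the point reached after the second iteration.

∇h = (2p + 2q, 2p + 2q)
Step 1: at (-0.5, 3), ∇h = (5, 5) → (-0.5, 3) − 0.04·(5, 5) = (-0.7, 2.8)
Step 2: at (-0.7, 2.8), ∇h = (4.2, 4.2) → (-0.7, 2.8) − 0.04·(4.2, 4.2) = (-0.868, 2.632)

(-0.868, 2.632)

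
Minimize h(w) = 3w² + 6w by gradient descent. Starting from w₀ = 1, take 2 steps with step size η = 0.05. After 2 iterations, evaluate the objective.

-0.1188

h′(w) = 6w + 6
w₁ = 1 − 0.05·12 = 0.4
w₂ = 0.4 − 0.05·8.4 = -0.02
h(-0.02) = -0.1188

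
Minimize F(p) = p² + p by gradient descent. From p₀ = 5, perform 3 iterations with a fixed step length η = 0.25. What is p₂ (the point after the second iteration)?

F′(p) = 2p + 1
Step 1: F′(5) = 11; p₁ = 5 − 0.25·11 = 2.25
Step 2: F′(2.25) = 5.5; p₂ = 2.25 − 0.25·5.5 = 0.875

0.875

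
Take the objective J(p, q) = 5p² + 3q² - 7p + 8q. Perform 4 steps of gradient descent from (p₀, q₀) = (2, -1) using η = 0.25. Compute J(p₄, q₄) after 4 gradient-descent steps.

∇J = (10p - 7, 6q + 8)
Step 1: at (2, -1), ∇J = (13, 2) → (2, -1) − 0.25·(13, 2) = (-1.25, -1.5)
Step 2: at (-1.25, -1.5), ∇J = (-19.5, -1) → (-1.25, -1.5) − 0.25·(-19.5, -1) = (3.625, -1.25)
Step 3: at (3.625, -1.25), ∇J = (29.25, 0.5) → (3.625, -1.25) − 0.25·(29.25, 0.5) = (-3.6875, -1.375)
Step 4: at (-3.6875, -1.375), ∇J = (-43.875, -0.25) → (-3.6875, -1.375) − 0.25·(-43.875, -0.25) = (7.28125, -1.3125)
J(7.28125, -1.3125) = 208.7822265625

208.7822265625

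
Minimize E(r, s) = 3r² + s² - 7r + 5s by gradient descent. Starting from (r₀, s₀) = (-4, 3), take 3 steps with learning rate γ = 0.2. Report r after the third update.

1.208

∇E = (6r - 7, 2s + 5)
Step 1: at (-4, 3), ∇E = (-31, 11) → (-4, 3) − 0.2·(-31, 11) = (2.2, 0.8)
Step 2: at (2.2, 0.8), ∇E = (6.2, 6.6) → (2.2, 0.8) − 0.2·(6.2, 6.6) = (0.96, -0.52)
Step 3: at (0.96, -0.52), ∇E = (-1.24, 3.96) → (0.96, -0.52) − 0.2·(-1.24, 3.96) = (1.208, -1.312)
r = 1.208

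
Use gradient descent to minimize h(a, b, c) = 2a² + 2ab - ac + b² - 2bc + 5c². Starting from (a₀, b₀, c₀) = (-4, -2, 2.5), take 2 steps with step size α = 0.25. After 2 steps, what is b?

-2.5625

∇h = (4a + 2b - c, 2a + 2b - 2c, -a - 2b + 10c)
(a₁, b₁, c₁) = (-4, -2, 2.5) − 0.25·(-22.5, -17, 33) = (1.625, 2.25, -5.75)
(a₂, b₂, c₂) = (1.625, 2.25, -5.75) − 0.25·(16.75, 19.25, -63.625) = (-2.5625, -2.5625, 10.15625)
b = -2.5625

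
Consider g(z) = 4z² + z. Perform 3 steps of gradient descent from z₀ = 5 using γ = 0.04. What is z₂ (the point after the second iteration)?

2.2448

g′(z) = 8z + 1
Step 1: g′(5) = 41; z₁ = 5 − 0.04·41 = 3.36
Step 2: g′(3.36) = 27.88; z₂ = 3.36 − 0.04·27.88 = 2.2448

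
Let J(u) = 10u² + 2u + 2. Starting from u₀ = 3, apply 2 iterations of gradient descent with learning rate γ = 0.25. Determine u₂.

49.5

J′(u) = 20u + 2
Step 1: J′(3) = 62; u₁ = 3 − 0.25·62 = -12.5
Step 2: J′(-12.5) = -248; u₂ = -12.5 − 0.25·(-248) = 49.5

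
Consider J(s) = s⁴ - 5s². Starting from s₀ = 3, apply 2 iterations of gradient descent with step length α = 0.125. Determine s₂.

138.5859375

J′(s) = 4s³ - 10s
Step 1: J′(3) = 78; s₁ = 3 − 0.125·78 = -6.75
Step 2: J′(-6.75) = -1162.6875; s₂ = -6.75 − 0.125·(-1162.6875) = 138.5859375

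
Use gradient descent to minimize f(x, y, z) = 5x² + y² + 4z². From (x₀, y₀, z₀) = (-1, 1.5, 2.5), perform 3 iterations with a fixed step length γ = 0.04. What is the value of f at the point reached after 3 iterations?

∇f = (10x, 2y, 8z)
(x₁, y₁, z₁) = (-1, 1.5, 2.5) − 0.04·(-10, 3, 20) = (-0.6, 1.38, 1.7)
(x₂, y₂, z₂) = (-0.6, 1.38, 1.7) − 0.04·(-6, 2.76, 13.6) = (-0.36, 1.2696, 1.156)
(x₃, y₃, z₃) = (-0.36, 1.2696, 1.156) − 0.04·(-3.6, 2.5392, 9.248) = (-0.216, 1.168032, 0.78608)
f(-0.216, 1.168032, 0.78608) = 4.069265818624

4.069265818624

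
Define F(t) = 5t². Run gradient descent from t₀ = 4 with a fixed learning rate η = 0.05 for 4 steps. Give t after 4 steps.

F′(t) = 10t
t₁ = 4 − 0.05·40 = 2
t₂ = 2 − 0.05·20 = 1
t₃ = 1 − 0.05·10 = 0.5
t₄ = 0.5 − 0.05·5 = 0.25

0.25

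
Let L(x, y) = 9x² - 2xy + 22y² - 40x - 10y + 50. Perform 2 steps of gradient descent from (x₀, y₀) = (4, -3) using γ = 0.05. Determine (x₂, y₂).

(2.66, -4.69)

∇L = (18x - 2y - 40, -2x + 44y - 10)
Step 1: at (4, -3), ∇L = (38, -150) → (4, -3) − 0.05·(38, -150) = (2.1, 4.5)
Step 2: at (2.1, 4.5), ∇L = (-11.2, 183.8) → (2.1, 4.5) − 0.05·(-11.2, 183.8) = (2.66, -4.69)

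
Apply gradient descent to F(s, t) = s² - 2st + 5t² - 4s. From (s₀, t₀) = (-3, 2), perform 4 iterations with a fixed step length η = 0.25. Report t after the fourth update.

∇F = (2s - 2t - 4, -2s + 10t)
(s₁, t₁) = (-3, 2) − 0.25·(-14, 26) = (0.5, -4.5)
(s₂, t₂) = (0.5, -4.5) − 0.25·(6, -46) = (-1, 7)
(s₃, t₃) = (-1, 7) − 0.25·(-20, 72) = (4, -11)
(s₄, t₄) = (4, -11) − 0.25·(26, -118) = (-2.5, 18.5)
t = 18.5

18.5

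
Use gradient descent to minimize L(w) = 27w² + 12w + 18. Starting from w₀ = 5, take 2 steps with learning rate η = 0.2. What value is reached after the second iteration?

501.32

L′(w) = 54w + 12
w₁ = 5 − 0.2·282 = -51.4
w₂ = -51.4 − 0.2·(-2763.6) = 501.32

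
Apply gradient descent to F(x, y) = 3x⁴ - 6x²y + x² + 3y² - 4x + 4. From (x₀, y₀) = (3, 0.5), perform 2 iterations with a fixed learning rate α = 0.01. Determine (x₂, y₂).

(-0.04803456, 0.949784)

∇F = (12x³ - 12xy + 2x - 4, -6x² + 6y)
Step 1: at (3, 0.5), ∇F = (308, -51) → (3, 0.5) − 0.01·(308, -51) = (-0.08, 1.01)
Step 2: at (-0.08, 1.01), ∇F = (-3.196544, 6.0216) → (-0.08, 1.01) − 0.01·(-3.196544, 6.0216) = (-0.04803456, 0.949784)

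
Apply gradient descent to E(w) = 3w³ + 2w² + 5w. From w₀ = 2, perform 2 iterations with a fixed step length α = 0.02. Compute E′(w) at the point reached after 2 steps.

11.420221051456

E′(w) = 9w² + 4w + 5
w₁ = 2 − 0.02·49 = 1.02
w₂ = 1.02 − 0.02·18.4436 = 0.651128
E′(w) at (0.651128) = 11.420221051456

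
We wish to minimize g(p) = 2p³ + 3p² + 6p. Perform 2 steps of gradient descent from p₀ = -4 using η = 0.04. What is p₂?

-17.817856

g′(p) = 6p² + 6p + 6
Step 1: g′(-4) = 78; p₁ = -4 − 0.04·78 = -7.12
Step 2: g′(-7.12) = 267.4464; p₂ = -7.12 − 0.04·267.4464 = -17.817856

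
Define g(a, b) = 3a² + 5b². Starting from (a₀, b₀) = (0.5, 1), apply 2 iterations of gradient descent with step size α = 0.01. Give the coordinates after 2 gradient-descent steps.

∇g = (6a, 10b)
Step 1: at (0.5, 1), ∇g = (3, 10) → (0.5, 1) − 0.01·(3, 10) = (0.47, 0.9)
Step 2: at (0.47, 0.9), ∇g = (2.82, 9) → (0.47, 0.9) − 0.01·(2.82, 9) = (0.4418, 0.81)

(0.4418, 0.81)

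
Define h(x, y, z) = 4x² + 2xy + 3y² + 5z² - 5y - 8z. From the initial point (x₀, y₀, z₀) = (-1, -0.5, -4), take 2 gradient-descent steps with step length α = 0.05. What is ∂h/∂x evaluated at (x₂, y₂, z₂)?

∇h = (8x + 2y, 2x + 6y - 5, 10z - 8)
(x₁, y₁, z₁) = (-1, -0.5, -4) − 0.05·(-9, -10, -48) = (-0.55, 0, -1.6)
(x₂, y₂, z₂) = (-0.55, 0, -1.6) − 0.05·(-4.4, -6.1, -24) = (-0.33, 0.305, -0.4)
∂h/∂x at (-0.33, 0.305, -0.4) = -2.03

-2.03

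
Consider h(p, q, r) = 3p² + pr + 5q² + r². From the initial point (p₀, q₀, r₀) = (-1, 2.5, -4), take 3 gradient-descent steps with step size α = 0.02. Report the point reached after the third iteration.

∇h = (6p + r, 10q, p + 2r)
(p₁, q₁, r₁) = (-1, 2.5, -4) − 0.02·(-10, 25, -9) = (-0.8, 2, -3.82)
(p₂, q₂, r₂) = (-0.8, 2, -3.82) − 0.02·(-8.62, 20, -8.44) = (-0.6276, 1.6, -3.6512)
(p₃, q₃, r₃) = (-0.6276, 1.6, -3.6512) − 0.02·(-7.4168, 16, -7.93) = (-0.479264, 1.28, -3.4926)

(-0.479264, 1.28, -3.4926)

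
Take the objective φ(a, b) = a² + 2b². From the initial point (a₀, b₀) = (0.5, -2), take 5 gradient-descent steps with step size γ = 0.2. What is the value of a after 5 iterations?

0.03888

∇φ = (2a, 4b)
Step 1: at (0.5, -2), ∇φ = (1, -8) → (0.5, -2) − 0.2·(1, -8) = (0.3, -0.4)
Step 2: at (0.3, -0.4), ∇φ = (0.6, -1.6) → (0.3, -0.4) − 0.2·(0.6, -1.6) = (0.18, -0.08)
Step 3: at (0.18, -0.08), ∇φ = (0.36, -0.32) → (0.18, -0.08) − 0.2·(0.36, -0.32) = (0.108, -0.016)
Step 4: at (0.108, -0.016), ∇φ = (0.216, -0.064) → (0.108, -0.016) − 0.2·(0.216, -0.064) = (0.0648, -0.0032)
Step 5: at (0.0648, -0.0032), ∇φ = (0.1296, -0.0128) → (0.0648, -0.0032) − 0.2·(0.1296, -0.0128) = (0.03888, -0.00064)
a = 0.03888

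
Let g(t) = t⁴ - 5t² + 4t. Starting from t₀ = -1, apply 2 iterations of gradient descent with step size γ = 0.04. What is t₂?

-1.68096

g′(t) = 4t³ - 10t + 4
t₁ = -1 − 0.04·10 = -1.4
t₂ = -1.4 − 0.04·7.024 = -1.68096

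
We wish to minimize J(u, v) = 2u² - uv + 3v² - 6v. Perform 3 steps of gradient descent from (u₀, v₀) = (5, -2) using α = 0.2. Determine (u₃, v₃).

(0.288, 1.168)

∇J = (4u - v, -u + 6v - 6)
Step 1: at (5, -2), ∇J = (22, -23) → (5, -2) − 0.2·(22, -23) = (0.6, 2.6)
Step 2: at (0.6, 2.6), ∇J = (-0.2, 9) → (0.6, 2.6) − 0.2·(-0.2, 9) = (0.64, 0.8)
Step 3: at (0.64, 0.8), ∇J = (1.76, -1.84) → (0.64, 0.8) − 0.2·(1.76, -1.84) = (0.288, 1.168)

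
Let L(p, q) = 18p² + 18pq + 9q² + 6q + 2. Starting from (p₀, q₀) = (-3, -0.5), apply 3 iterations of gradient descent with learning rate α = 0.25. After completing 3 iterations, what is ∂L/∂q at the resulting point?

∇L = (36p + 18q, 18p + 18q + 6)
(p₁, q₁) = (-3, -0.5) − 0.25·(-117, -57) = (26.25, 13.75)
(p₂, q₂) = (26.25, 13.75) − 0.25·(1192.5, 726) = (-271.875, -167.75)
(p₃, q₃) = (-271.875, -167.75) − 0.25·(-12807, -7907.25) = (2929.875, 1809.0625)
∂L/∂q at (2929.875, 1809.0625) = 85306.875

85306.875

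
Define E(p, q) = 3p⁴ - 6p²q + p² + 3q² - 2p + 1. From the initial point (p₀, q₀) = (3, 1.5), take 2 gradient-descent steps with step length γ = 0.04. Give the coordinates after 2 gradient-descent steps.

∇E = (12p³ - 12pq + 2p - 2, -6p² + 6q)
(p₁, q₁) = (3, 1.5) − 0.04·(274, -45) = (-7.96, 3.3)
(p₂, q₂) = (-7.96, 3.3) − 0.04·(-5755.004032, -360.3696) = (222.24016128, 17.714784)

(222.24016128, 17.714784)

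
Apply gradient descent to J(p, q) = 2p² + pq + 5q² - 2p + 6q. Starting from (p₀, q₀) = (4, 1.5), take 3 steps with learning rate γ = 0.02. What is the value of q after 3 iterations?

0.296664

∇J = (4p + q - 2, p + 10q + 6)
(p₁, q₁) = (4, 1.5) − 0.02·(15.5, 25) = (3.69, 1)
(p₂, q₂) = (3.69, 1) − 0.02·(13.76, 19.69) = (3.4148, 0.6062)
(p₃, q₃) = (3.4148, 0.6062) − 0.02·(12.2654, 15.4768) = (3.169492, 0.296664)
q = 0.296664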